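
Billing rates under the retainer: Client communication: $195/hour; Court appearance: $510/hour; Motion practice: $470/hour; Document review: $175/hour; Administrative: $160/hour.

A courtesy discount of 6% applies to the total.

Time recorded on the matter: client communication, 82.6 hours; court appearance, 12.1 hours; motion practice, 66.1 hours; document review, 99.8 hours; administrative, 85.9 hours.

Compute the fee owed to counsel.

Client communication: 82.6 × $195 = $16,107.00
Court appearance: 12.1 × $510 = $6,171.00
Motion practice: 66.1 × $470 = $31,067.00
Document review: 99.8 × $175 = $17,465.00
Administrative: 85.9 × $160 = $13,744.00
Subtotal: $84,554.00
Less 6% discount: −$5,073.24
Total: $84,554.00 − $5,073.24 = $79,480.76

$79,480.76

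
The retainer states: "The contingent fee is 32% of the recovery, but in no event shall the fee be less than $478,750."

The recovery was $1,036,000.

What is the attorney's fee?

$478,750.00

32% of $1,036,000 = $331,520.00
That is below the $478,750 minimum, so the minimum applies.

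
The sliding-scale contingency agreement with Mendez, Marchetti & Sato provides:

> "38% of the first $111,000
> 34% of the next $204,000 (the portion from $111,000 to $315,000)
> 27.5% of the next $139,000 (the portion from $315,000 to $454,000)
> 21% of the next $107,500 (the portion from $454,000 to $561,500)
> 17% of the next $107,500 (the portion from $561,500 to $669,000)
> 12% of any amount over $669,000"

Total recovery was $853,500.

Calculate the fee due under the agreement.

First $111,000 at 38% = $42,180.00
Next $204,000 at 34% = $69,360.00
Next $139,000 at 27.5% = $38,225.00
Next $107,500 at 21% = $22,575.00
Next $107,500 at 17% = $18,275.00
Remaining $184,500 at 12% = $22,140.00
Fee: $42,180.00 + $69,360.00 + $38,225.00 + $22,575.00 + $18,275.00 + $22,140.00 = $212,755.00

$212,755.00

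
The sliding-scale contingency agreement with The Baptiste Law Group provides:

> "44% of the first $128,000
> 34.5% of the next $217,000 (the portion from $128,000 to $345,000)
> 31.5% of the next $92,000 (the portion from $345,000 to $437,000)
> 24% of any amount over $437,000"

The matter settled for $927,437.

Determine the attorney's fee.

$277,869.88

First $128,000 at 44% = $56,320.00
Next $217,000 at 34.5% = $74,865.00
Next $92,000 at 31.5% = $28,980.00
Remaining $490,437 at 24% = $117,704.88
Fee: $56,320.00 + $74,865.00 + $28,980.00 + $117,704.88 = $277,869.88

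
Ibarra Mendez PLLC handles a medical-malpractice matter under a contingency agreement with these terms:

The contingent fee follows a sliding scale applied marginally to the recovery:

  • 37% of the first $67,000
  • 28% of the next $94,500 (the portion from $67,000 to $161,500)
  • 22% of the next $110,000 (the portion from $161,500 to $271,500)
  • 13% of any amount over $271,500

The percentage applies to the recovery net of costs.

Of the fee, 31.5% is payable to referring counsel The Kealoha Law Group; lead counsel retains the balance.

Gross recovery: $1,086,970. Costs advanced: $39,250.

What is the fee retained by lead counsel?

Fee base (net of costs): $1,086,970 − $39,250 = $1,047,720
First $67,000 at 37% = $24,790.00
Next $94,500 at 28% = $26,460.00
Next $110,000 at 22% = $24,200.00
Remaining $776,220 at 13% = $100,908.60
Fee: $24,790.00 + $26,460.00 + $24,200.00 + $100,908.60 = $176,358.60
Referral share: 31.5% of $176,358.60 = $55,552.96; lead counsel retains $176,358.60 − $55,552.96 = $120,805.64.

$120,805.64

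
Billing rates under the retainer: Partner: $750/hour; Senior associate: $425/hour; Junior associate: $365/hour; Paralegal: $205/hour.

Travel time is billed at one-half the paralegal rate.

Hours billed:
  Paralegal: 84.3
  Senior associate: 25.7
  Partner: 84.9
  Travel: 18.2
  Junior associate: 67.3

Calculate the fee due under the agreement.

Partner: 84.9 × $750 = $63,675.00
Senior associate: 25.7 × $425 = $10,922.50
Junior associate: 67.3 × $365 = $24,564.50
Paralegal: 84.3 × $205 = $17,281.50
Subtotal: $63,675.00 + $10,922.50 + $24,564.50 + $17,281.50 = $116,443.50
Travel: 18.2 × ($205 ÷ 2) = 18.2 × $102.50 = $1,865.50
Total: $116,443.50 + $1,865.50 = $118,309.00

$118,309.00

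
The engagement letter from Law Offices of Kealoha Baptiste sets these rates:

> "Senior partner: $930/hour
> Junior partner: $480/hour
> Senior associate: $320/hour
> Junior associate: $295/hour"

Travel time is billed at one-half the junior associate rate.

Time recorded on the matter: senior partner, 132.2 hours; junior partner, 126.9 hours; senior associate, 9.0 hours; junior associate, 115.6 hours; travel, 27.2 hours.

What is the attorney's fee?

Senior partner: 132.2 × $930 = $122,946.00
Junior partner: 126.9 × $480 = $60,912.00
Senior associate: 9.0 × $320 = $2,880.00
Junior associate: 115.6 × $295 = $34,102.00
Subtotal: $122,946.00 + $60,912.00 + $2,880.00 + $34,102.00 = $220,840.00
Travel: 27.2 × ($295 ÷ 2) = 27.2 × $147.50 = $4,012.00
Total: $220,840.00 + $4,012.00 = $224,852.00

$224,852.00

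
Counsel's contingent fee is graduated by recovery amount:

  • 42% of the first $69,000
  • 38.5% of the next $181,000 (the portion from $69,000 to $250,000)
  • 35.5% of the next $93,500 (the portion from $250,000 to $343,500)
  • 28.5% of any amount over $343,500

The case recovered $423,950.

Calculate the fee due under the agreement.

$154,785.75

First $69,000 at 42% = $28,980.00
Next $181,000 at 38.5% = $69,685.00
Next $93,500 at 35.5% = $33,192.50
Remaining $80,450 at 28.5% = $22,928.25
Fee: $28,980.00 + $69,685.00 + $33,192.50 + $22,928.25 = $154,785.75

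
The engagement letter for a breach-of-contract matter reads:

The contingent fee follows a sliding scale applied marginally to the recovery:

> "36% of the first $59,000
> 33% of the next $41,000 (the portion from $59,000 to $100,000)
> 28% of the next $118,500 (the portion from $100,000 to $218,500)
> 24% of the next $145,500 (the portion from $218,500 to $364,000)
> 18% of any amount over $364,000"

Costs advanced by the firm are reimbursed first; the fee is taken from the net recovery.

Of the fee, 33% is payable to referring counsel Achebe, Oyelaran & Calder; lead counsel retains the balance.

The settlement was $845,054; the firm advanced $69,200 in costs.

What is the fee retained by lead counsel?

$118,592.49

Fee base (net of costs): $845,054 − $69,200 = $775,854
First $59,000 at 36% = $21,240.00
Next $41,000 at 33% = $13,530.00
Next $118,500 at 28% = $33,180.00
Next $145,500 at 24% = $34,920.00
Remaining $411,854 at 18% = $74,133.72
Fee: $21,240.00 + $13,530.00 + $33,180.00 + $34,920.00 + $74,133.72 = $177,003.72
Referral share: 33% of $177,003.72 = $58,411.23; lead counsel retains $177,003.72 − $58,411.23 = $118,592.49.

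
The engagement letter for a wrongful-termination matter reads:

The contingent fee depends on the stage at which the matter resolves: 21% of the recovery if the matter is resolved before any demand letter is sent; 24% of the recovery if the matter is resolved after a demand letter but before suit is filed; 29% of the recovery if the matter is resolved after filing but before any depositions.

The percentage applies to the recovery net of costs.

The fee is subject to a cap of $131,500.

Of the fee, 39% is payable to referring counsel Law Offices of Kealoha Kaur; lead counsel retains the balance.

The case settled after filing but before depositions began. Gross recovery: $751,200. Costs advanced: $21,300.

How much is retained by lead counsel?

Fee base (net of costs): $751,200 − $21,300 = $729,900
The matter settled after filing but before depositions began, so the 29% rate applies.
$729,900 × 29% = $211,671.00
$211,671.00 exceeds the $131,500 cap, so the fee is capped at $131,500.00.
Referral share: 39% of $131,500.00 = $51,285.00; lead counsel retains $131,500.00 − $51,285.00 = $80,215.00.

$80,215.00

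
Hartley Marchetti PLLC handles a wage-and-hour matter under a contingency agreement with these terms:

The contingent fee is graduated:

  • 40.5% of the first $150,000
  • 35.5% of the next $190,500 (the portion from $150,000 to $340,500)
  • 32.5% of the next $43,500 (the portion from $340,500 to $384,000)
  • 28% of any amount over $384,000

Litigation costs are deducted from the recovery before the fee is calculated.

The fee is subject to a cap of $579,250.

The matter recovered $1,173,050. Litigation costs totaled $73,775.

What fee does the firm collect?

Fee base (net of costs): $1,173,050 − $73,775 = $1,099,275
First $150,000 at 40.5% = $60,750.00
Next $190,500 at 35.5% = $67,627.50
Next $43,500 at 32.5% = $14,137.50
Remaining $715,275 at 28% = $200,277.00
Fee: $60,750.00 + $67,627.50 + $14,137.50 + $200,277.00 = $342,792.00
$342,792.00 is under the $579,250 cap.

$342,792.00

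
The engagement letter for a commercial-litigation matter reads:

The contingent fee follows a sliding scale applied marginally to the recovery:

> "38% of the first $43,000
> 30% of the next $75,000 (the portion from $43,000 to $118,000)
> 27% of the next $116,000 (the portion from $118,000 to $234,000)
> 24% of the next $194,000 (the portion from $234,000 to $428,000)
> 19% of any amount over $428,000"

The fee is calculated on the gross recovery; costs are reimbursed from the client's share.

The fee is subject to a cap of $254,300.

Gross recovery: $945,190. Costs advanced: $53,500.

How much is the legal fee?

$214,986.10

Fee base is the gross recovery, $945,190; costs are reimbursed separately.
First $43,000 at 38% = $16,340.00
Next $75,000 at 30% = $22,500.00
Next $116,000 at 27% = $31,320.00
Next $194,000 at 24% = $46,560.00
Remaining $517,190 at 19% = $98,266.10
Fee: $16,340.00 + $22,500.00 + $31,320.00 + $46,560.00 + $98,266.10 = $214,986.10
$214,986.10 is under the $254,300 cap.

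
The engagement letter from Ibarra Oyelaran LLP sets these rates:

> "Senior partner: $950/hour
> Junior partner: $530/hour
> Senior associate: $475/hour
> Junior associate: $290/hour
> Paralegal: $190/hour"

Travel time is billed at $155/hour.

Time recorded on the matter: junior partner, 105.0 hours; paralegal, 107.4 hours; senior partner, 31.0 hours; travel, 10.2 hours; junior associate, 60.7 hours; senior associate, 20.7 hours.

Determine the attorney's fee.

$134,522.50

Senior partner: 31.0 × $950 = $29,450.00
Junior partner: 105.0 × $530 = $55,650.00
Senior associate: 20.7 × $475 = $9,832.50
Junior associate: 60.7 × $290 = $17,603.00
Paralegal: 107.4 × $190 = $20,406.00
Subtotal: $29,450.00 + $55,650.00 + $9,832.50 + $17,603.00 + $20,406.00 = $132,941.50
Travel: 10.2 × $155 = $1,581.00
Total: $132,941.50 + $1,581.00 = $134,522.50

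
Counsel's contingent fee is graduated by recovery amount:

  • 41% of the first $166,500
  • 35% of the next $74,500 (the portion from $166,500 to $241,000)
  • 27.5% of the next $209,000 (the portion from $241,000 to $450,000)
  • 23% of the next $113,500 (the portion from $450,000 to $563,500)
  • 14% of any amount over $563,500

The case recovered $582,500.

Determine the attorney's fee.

$180,580.00

First $166,500 at 41% = $68,265.00
Next $74,500 at 35% = $26,075.00
Next $209,000 at 27.5% = $57,475.00
Next $113,500 at 23% = $26,105.00
Remaining $19,000 at 14% = $2,660.00
Fee: $68,265.00 + $26,075.00 + $57,475.00 + $26,105.00 + $2,660.00 = $180,580.00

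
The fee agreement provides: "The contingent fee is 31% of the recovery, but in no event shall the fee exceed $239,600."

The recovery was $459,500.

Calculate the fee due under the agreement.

31% of $459,500 = $142,445.00
That is under the $239,600 cap.

$142,445.00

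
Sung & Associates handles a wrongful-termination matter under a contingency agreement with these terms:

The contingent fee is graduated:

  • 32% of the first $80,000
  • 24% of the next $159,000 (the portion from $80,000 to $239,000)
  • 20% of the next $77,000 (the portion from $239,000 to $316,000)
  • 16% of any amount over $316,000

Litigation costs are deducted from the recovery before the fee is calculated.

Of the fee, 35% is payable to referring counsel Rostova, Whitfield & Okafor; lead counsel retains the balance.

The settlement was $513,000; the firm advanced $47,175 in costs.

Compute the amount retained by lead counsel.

Fee base (net of costs): $513,000 − $47,175 = $465,825
First $80,000 at 32% = $25,600.00
Next $159,000 at 24% = $38,160.00
Next $77,000 at 20% = $15,400.00
Remaining $149,825 at 16% = $23,972.00
Fee: $25,600.00 + $38,160.00 + $15,400.00 + $23,972.00 = $103,132.00
Referral share: 35% of $103,132.00 = $36,096.20; lead counsel retains $103,132.00 − $36,096.20 = $67,035.80.

$67,035.80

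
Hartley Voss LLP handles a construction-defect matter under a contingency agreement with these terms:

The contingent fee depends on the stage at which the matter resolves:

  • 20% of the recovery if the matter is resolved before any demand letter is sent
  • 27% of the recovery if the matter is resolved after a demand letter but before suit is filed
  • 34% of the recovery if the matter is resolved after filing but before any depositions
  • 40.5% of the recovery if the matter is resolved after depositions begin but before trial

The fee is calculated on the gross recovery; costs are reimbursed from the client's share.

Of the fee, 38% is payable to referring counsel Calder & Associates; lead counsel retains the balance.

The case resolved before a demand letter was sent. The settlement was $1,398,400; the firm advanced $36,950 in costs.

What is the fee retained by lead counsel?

Fee base is the gross recovery, $1,398,400; costs are reimbursed separately.
The matter resolved before a demand letter was sent, so the 20% rate applies.
$1,398,400 × 20% = $279,680.00
Referral share: 38% of $279,680.00 = $106,278.40; lead counsel retains $279,680.00 − $106,278.40 = $173,401.60.

$173,401.60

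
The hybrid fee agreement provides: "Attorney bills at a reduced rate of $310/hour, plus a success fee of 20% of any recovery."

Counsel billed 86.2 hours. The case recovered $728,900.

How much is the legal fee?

Hourly: 86.2 × $310 = $26,722.00
Success fee: 20% of $728,900 = $145,780.00
Total: $26,722.00 + $145,780.00 = $172,502.00

$172,502.00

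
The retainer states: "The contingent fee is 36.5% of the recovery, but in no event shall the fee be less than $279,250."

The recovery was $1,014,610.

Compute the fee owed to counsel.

$370,332.65

36.5% of $1,014,610 = $370,332.65
That exceeds the $279,250 minimum.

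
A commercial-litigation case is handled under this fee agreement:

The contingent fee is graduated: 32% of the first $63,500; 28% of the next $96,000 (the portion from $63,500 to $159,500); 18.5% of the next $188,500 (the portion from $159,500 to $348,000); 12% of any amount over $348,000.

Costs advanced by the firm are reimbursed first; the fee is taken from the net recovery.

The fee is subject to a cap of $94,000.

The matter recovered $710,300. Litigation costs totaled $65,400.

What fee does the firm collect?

$94,000.00

Fee base (net of costs): $710,300 − $65,400 = $644,900
First $63,500 at 32% = $20,320.00
Next $96,000 at 28% = $26,880.00
Next $188,500 at 18.5% = $34,872.50
Remaining $296,900 at 12% = $35,628.00
Fee: $20,320.00 + $26,880.00 + $34,872.50 + $35,628.00 = $117,700.50
$117,700.50 exceeds the $94,000 cap, so the fee is capped at $94,000.00.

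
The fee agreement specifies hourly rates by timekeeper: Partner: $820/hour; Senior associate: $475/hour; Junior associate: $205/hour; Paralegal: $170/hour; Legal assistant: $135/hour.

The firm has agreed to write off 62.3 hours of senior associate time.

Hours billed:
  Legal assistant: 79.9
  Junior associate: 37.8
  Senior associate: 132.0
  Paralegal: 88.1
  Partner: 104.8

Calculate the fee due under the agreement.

$152,556.00

Partner: 104.8 × $820 = $85,936.00
Senior associate: 132.0 × $475 = $62,700.00
Junior associate: 37.8 × $205 = $7,749.00
Paralegal: 88.1 × $170 = $14,977.00
Legal assistant: 79.9 × $135 = $10,786.50
Subtotal: $182,148.50
Write-off: 62.3 × $475 = $29,592.50
Total: $182,148.50 − $29,592.50 = $152,556.00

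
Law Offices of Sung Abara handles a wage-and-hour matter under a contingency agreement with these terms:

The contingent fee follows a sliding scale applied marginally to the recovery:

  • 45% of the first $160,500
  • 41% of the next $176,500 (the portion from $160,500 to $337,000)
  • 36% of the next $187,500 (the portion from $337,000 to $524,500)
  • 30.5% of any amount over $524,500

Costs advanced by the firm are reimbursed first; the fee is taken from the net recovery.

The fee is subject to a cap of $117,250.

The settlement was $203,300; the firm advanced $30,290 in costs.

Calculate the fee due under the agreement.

Fee base (net of costs): $203,300 − $30,290 = $173,010
First $160,500 at 45% = $72,225.00
Remaining $12,510 at 41% = $5,129.10
Fee: $72,225.00 + $5,129.10 = $77,354.10
$77,354.10 is under the $117,250 cap.

$77,354.10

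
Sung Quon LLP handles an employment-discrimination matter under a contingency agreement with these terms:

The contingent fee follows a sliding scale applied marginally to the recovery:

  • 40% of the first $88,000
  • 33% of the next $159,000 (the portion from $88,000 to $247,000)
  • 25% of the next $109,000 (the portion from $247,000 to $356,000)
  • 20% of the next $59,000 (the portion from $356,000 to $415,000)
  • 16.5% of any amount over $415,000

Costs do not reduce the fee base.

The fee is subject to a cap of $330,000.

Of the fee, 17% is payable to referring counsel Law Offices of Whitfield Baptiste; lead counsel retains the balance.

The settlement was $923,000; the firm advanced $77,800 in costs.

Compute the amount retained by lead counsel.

Fee base is the gross recovery, $923,000; costs are reimbursed separately.
First $88,000 at 40% = $35,200.00
Next $159,000 at 33% = $52,470.00
Next $109,000 at 25% = $27,250.00
Next $59,000 at 20% = $11,800.00
Remaining $508,000 at 16.5% = $83,820.00
Fee: $35,200.00 + $52,470.00 + $27,250.00 + $11,800.00 + $83,820.00 = $210,540.00
$210,540.00 is under the $330,000 cap.
Referral share: 17% of $210,540.00 = $35,791.80; lead counsel retains $210,540.00 − $35,791.80 = $174,748.20.

$174,748.20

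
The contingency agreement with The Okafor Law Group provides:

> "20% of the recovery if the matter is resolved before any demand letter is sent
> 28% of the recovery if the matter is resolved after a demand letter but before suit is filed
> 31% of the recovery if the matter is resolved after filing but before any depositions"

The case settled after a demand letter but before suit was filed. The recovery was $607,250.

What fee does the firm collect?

The matter settled after a demand letter but before suit was filed, so the 28% rate applies.
$607,250 × 28% = $170,030.00

$170,030.00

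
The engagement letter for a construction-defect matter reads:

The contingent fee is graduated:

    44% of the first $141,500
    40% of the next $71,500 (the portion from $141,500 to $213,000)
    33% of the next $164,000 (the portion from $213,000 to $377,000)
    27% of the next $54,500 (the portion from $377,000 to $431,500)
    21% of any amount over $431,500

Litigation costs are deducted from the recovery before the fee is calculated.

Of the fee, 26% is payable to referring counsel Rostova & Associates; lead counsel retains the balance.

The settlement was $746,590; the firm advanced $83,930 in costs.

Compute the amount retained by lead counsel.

Fee base (net of costs): $746,590 − $83,930 = $662,660
First $141,500 at 44% = $62,260.00
Next $71,500 at 40% = $28,600.00
Next $164,000 at 33% = $54,120.00
Next $54,500 at 27% = $14,715.00
Remaining $231,160 at 21% = $48,543.60
Fee: $62,260.00 + $28,600.00 + $54,120.00 + $14,715.00 + $48,543.60 = $208,238.60
Referral share: 26% of $208,238.60 = $54,142.04; lead counsel retains $208,238.60 − $54,142.04 = $154,096.56.

$154,096.56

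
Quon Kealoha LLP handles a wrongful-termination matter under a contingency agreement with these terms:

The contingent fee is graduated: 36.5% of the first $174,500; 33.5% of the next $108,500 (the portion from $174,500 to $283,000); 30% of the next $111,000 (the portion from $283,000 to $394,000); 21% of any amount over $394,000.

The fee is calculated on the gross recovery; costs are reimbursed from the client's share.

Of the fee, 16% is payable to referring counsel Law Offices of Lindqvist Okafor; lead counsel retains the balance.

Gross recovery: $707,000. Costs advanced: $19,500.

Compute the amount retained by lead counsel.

Fee base is the gross recovery, $707,000; costs are reimbursed separately.
First $174,500 at 36.5% = $63,692.50
Next $108,500 at 33.5% = $36,347.50
Next $111,000 at 30% = $33,300.00
Remaining $313,000 at 21% = $65,730.00
Fee: $63,692.50 + $36,347.50 + $33,300.00 + $65,730.00 = $199,070.00
Referral share: 16% of $199,070.00 = $31,851.20; lead counsel retains $199,070.00 − $31,851.20 = $167,218.80.

$167,218.80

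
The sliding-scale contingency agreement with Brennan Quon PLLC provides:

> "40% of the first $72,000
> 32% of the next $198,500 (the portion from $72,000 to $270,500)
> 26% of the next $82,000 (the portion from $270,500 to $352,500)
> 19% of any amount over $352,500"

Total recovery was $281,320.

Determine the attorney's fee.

$95,133.20

First $72,000 at 40% = $28,800.00
Next $198,500 at 32% = $63,520.00
Remaining $10,820 at 26% = $2,813.20
Fee: $28,800.00 + $63,520.00 + $2,813.20 = $95,133.20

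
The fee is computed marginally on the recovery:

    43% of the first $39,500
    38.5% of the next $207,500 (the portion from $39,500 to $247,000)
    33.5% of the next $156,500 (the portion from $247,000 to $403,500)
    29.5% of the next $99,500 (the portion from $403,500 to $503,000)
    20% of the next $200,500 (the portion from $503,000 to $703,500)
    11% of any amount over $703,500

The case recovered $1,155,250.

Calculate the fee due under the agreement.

$268,445.00

First $39,500 at 43% = $16,985.00
Next $207,500 at 38.5% = $79,887.50
Next $156,500 at 33.5% = $52,427.50
Next $99,500 at 29.5% = $29,352.50
Next $200,500 at 20% = $40,100.00
Remaining $451,750 at 11% = $49,692.50
Fee: $16,985.00 + $79,887.50 + $52,427.50 + $29,352.50 + $40,100.00 + $49,692.50 = $268,445.00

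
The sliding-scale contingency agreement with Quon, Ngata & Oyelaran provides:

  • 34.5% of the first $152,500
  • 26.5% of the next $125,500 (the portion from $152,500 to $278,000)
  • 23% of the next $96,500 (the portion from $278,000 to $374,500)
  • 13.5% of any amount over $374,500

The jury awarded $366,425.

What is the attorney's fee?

First $152,500 at 34.5% = $52,612.50
Next $125,500 at 26.5% = $33,257.50
Remaining $88,425 at 23% = $20,337.75
Fee: $52,612.50 + $33,257.50 + $20,337.75 = $106,207.75

$106,207.75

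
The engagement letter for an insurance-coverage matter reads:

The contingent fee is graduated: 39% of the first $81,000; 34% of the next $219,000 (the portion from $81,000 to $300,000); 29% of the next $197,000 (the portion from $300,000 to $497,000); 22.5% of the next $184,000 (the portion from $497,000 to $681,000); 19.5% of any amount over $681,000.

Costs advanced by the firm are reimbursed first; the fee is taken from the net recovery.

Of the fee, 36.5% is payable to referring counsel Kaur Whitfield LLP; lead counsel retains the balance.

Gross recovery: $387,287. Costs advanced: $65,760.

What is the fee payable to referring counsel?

$40,986.88

Fee base (net of costs): $387,287 − $65,760 = $321,527
First $81,000 at 39% = $31,590.00
Next $219,000 at 34% = $74,460.00
Remaining $21,527 at 29% = $6,242.83
Fee: $31,590.00 + $74,460.00 + $6,242.83 = $112,292.83
Referral share: 36.5% of $112,292.83 = $40,986.88; lead counsel retains $112,292.83 − $40,986.88 = $71,305.95.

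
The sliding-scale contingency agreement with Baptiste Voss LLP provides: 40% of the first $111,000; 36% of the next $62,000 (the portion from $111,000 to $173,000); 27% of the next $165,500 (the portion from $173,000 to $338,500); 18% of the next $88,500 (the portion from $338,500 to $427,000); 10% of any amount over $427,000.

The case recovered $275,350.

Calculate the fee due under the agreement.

First $111,000 at 40% = $44,400.00
Next $62,000 at 36% = $22,320.00
Remaining $102,350 at 27% = $27,634.50
Fee: $44,400.00 + $22,320.00 + $27,634.50 = $94,354.50

$94,354.50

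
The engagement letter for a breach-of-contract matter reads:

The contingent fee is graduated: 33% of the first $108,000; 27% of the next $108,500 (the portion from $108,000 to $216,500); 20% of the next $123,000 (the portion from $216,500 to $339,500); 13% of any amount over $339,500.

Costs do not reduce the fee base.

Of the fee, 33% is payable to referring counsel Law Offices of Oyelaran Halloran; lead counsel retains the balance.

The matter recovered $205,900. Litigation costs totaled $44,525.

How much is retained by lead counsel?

Fee base is the gross recovery, $205,900; costs are reimbursed separately.
First $108,000 at 33% = $35,640.00
Remaining $97,900 at 27% = $26,433.00
Fee: $35,640.00 + $26,433.00 = $62,073.00
Referral share: 33% of $62,073.00 = $20,484.09; lead counsel retains $62,073.00 − $20,484.09 = $41,588.91.

$41,588.91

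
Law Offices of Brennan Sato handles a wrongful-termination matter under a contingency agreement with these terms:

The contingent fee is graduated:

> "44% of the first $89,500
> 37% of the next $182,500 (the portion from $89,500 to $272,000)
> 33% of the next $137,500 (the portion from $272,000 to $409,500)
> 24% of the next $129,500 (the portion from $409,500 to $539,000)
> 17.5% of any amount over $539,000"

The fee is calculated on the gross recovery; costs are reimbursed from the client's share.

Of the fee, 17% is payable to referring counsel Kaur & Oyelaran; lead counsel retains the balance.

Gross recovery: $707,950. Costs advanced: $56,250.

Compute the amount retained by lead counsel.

Fee base is the gross recovery, $707,950; costs are reimbursed separately.
First $89,500 at 44% = $39,380.00
Next $182,500 at 37% = $67,525.00
Next $137,500 at 33% = $45,375.00
Next $129,500 at 24% = $31,080.00
Remaining $168,950 at 17.5% = $29,566.25
Fee: $39,380.00 + $67,525.00 + $45,375.00 + $31,080.00 + $29,566.25 = $212,926.25
Referral share: 17% of $212,926.25 = $36,197.46; lead counsel retains $212,926.25 − $36,197.46 = $176,728.79.

$176,728.79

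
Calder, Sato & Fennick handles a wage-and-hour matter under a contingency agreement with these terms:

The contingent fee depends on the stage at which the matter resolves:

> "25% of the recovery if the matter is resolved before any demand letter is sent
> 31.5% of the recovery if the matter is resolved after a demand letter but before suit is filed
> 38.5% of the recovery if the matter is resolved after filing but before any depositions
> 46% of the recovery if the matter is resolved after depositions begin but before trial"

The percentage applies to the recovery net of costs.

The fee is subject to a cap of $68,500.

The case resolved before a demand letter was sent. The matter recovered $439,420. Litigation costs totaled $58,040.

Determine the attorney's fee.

Fee base (net of costs): $439,420 − $58,040 = $381,380
The matter resolved before a demand letter was sent, so the 25% rate applies.
$381,380 × 25% = $95,345.00
$95,345.00 exceeds the $68,500 cap, so the fee is capped at $68,500.00.

$68,500.00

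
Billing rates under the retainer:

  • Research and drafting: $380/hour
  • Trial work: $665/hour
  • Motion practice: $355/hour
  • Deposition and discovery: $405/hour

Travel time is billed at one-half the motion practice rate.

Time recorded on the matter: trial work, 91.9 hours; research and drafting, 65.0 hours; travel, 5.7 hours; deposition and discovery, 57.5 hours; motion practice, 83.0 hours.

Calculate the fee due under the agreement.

$139,577.75

Research and drafting: 65.0 × $380 = $24,700.00
Trial work: 91.9 × $665 = $61,113.50
Motion practice: 83.0 × $355 = $29,465.00
Deposition and discovery: 57.5 × $405 = $23,287.50
Subtotal: $24,700.00 + $61,113.50 + $29,465.00 + $23,287.50 = $138,566.00
Travel: 5.7 × ($355 ÷ 2) = 5.7 × $177.50 = $1,011.75
Total: $138,566.00 + $1,011.75 = $139,577.75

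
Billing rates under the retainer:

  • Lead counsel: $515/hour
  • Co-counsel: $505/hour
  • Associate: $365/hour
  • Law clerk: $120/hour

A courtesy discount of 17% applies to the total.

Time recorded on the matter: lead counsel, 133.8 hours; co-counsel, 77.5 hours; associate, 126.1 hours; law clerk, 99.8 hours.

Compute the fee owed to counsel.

$137,819.01

Lead counsel: 133.8 × $515 = $68,907.00
Co-counsel: 77.5 × $505 = $39,137.50
Associate: 126.1 × $365 = $46,026.50
Law clerk: 99.8 × $120 = $11,976.00
Subtotal: $166,047.00
Less 17% discount: −$28,227.99
Total: $166,047.00 − $28,227.99 = $137,819.01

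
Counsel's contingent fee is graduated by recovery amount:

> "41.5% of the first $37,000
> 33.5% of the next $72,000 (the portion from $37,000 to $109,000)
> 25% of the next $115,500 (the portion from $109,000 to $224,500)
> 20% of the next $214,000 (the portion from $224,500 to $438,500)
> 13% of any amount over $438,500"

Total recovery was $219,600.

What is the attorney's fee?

$67,125.00

First $37,000 at 41.5% = $15,355.00
Next $72,000 at 33.5% = $24,120.00
Remaining $110,600 at 25% = $27,650.00
Fee: $15,355.00 + $24,120.00 + $27,650.00 = $67,125.00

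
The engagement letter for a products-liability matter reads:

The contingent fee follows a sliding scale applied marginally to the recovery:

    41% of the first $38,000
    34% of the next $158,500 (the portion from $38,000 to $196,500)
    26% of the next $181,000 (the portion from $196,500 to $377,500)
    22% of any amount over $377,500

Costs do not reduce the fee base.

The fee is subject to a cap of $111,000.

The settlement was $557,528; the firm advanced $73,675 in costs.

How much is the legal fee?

Fee base is the gross recovery, $557,528; costs are reimbursed separately.
First $38,000 at 41% = $15,580.00
Next $158,500 at 34% = $53,890.00
Next $181,000 at 26% = $47,060.00
Remaining $180,028 at 22% = $39,606.16
Fee: $15,580.00 + $53,890.00 + $47,060.00 + $39,606.16 = $156,136.16
$156,136.16 exceeds the $111,000 cap, so the fee is capped at $111,000.00.

$111,000.00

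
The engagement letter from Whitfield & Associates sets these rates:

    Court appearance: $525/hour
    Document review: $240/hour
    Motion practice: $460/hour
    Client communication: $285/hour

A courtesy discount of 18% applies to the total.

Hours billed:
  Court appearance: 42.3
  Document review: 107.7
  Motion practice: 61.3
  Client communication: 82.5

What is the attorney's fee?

Court appearance: 42.3 × $525 = $22,207.50
Document review: 107.7 × $240 = $25,848.00
Motion practice: 61.3 × $460 = $28,198.00
Client communication: 82.5 × $285 = $23,512.50
Subtotal: $99,766.00
Less 18% discount: −$17,957.88
Total: $99,766.00 − $17,957.88 = $81,808.12

$81,808.12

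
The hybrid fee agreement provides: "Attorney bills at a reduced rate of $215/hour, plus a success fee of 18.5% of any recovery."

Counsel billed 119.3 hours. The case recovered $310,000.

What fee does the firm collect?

Hourly: 119.3 × $215 = $25,649.50
Success fee: 18.5% of $310,000 = $57,350.00
Total: $25,649.50 + $57,350.00 = $82,999.50

$82,999.50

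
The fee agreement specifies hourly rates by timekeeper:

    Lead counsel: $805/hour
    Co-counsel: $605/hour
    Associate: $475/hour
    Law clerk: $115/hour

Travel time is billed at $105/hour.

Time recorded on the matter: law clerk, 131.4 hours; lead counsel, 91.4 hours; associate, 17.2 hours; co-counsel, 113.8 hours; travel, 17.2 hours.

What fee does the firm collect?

Lead counsel: 91.4 × $805 = $73,577.00
Co-counsel: 113.8 × $605 = $68,849.00
Associate: 17.2 × $475 = $8,170.00
Law clerk: 131.4 × $115 = $15,111.00
Subtotal: $73,577.00 + $68,849.00 + $8,170.00 + $15,111.00 = $165,707.00
Travel: 17.2 × $105 = $1,806.00
Total: $165,707.00 + $1,806.00 = $167,513.00

$167,513.00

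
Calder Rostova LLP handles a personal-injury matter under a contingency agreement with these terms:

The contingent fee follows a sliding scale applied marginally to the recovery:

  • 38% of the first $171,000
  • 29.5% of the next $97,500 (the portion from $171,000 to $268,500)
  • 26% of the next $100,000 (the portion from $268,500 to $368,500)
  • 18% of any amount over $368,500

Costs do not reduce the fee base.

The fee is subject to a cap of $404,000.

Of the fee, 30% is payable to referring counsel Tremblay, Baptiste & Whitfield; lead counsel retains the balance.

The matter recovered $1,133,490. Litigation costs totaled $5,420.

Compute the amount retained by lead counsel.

Fee base is the gross recovery, $1,133,490; costs are reimbursed separately.
First $171,000 at 38% = $64,980.00
Next $97,500 at 29.5% = $28,762.50
Next $100,000 at 26% = $26,000.00
Remaining $764,990 at 18% = $137,698.20
Fee: $64,980.00 + $28,762.50 + $26,000.00 + $137,698.20 = $257,440.70
$257,440.70 is under the $404,000 cap.
Referral share: 30% of $257,440.70 = $77,232.21; lead counsel retains $257,440.70 − $77,232.21 = $180,208.49.

$180,208.49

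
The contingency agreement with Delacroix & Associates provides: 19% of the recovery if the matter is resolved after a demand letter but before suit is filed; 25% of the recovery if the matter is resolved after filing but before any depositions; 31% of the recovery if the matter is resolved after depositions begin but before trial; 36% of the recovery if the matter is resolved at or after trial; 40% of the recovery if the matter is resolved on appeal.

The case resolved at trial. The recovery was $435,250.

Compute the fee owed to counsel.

The matter resolved at trial, so the 36% rate applies.
$435,250 × 36% = $156,690.00

$156,690.00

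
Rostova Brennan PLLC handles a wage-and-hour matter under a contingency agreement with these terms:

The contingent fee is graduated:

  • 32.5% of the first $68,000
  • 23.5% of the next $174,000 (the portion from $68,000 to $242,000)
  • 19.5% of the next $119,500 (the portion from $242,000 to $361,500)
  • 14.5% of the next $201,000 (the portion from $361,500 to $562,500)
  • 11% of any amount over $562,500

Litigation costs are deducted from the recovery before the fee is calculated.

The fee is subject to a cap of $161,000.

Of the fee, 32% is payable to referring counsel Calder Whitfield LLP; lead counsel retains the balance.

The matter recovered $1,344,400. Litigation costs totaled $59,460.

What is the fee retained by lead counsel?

Fee base (net of costs): $1,344,400 − $59,460 = $1,284,940
First $68,000 at 32.5% = $22,100.00
Next $174,000 at 23.5% = $40,890.00
Next $119,500 at 19.5% = $23,302.50
Next $201,000 at 14.5% = $29,145.00
Remaining $722,440 at 11% = $79,468.40
Fee: $22,100.00 + $40,890.00 + $23,302.50 + $29,145.00 + $79,468.40 = $194,905.90
$194,905.90 exceeds the $161,000 cap, so the fee is capped at $161,000.00.
Referral share: 32% of $161,000.00 = $51,520.00; lead counsel retains $161,000.00 − $51,520.00 = $109,480.00.

$109,480.00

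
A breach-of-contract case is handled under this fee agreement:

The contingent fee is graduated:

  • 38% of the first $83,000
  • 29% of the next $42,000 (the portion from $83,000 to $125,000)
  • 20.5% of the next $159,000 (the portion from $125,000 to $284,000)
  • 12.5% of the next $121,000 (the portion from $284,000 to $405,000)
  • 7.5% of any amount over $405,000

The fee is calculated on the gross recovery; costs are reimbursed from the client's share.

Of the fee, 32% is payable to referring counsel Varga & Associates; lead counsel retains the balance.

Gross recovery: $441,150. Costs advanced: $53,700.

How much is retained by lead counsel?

$64,022.85

Fee base is the gross recovery, $441,150; costs are reimbursed separately.
First $83,000 at 38% = $31,540.00
Next $42,000 at 29% = $12,180.00
Next $159,000 at 20.5% = $32,595.00
Next $121,000 at 12.5% = $15,125.00
Remaining $36,150 at 7.5% = $2,711.25
Fee: $31,540.00 + $12,180.00 + $32,595.00 + $15,125.00 + $2,711.25 = $94,151.25
Referral share: 32% of $94,151.25 = $30,128.40; lead counsel retains $94,151.25 − $30,128.40 = $64,022.85.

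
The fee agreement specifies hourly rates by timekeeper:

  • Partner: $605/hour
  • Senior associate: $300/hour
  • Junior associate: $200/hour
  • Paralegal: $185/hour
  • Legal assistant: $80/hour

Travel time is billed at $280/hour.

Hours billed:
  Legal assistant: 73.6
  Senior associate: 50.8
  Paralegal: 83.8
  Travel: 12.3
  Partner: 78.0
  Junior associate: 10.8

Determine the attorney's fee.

$89,425.00

Partner: 78.0 × $605 = $47,190.00
Senior associate: 50.8 × $300 = $15,240.00
Junior associate: 10.8 × $200 = $2,160.00
Paralegal: 83.8 × $185 = $15,503.00
Legal assistant: 73.6 × $80 = $5,888.00
Subtotal: $47,190.00 + $15,240.00 + $2,160.00 + $15,503.00 + $5,888.00 = $85,981.00
Travel: 12.3 × $280 = $3,444.00
Total: $85,981.00 + $3,444.00 = $89,425.00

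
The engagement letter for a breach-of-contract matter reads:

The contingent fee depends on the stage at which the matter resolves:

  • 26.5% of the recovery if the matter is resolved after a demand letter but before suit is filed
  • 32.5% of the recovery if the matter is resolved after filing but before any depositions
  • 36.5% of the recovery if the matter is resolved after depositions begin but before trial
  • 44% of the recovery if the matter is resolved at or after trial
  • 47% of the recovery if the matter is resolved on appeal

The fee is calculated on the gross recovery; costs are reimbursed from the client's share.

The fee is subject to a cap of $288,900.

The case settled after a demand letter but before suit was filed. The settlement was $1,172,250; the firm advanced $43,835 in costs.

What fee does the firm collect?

$288,900.00

Fee base is the gross recovery, $1,172,250; costs are reimbursed separately.
The matter settled after a demand letter but before suit was filed, so the 26.5% rate applies.
$1,172,250 × 26.5% = $310,646.25
$310,646.25 exceeds the $288,900 cap, so the fee is capped at $288,900.00.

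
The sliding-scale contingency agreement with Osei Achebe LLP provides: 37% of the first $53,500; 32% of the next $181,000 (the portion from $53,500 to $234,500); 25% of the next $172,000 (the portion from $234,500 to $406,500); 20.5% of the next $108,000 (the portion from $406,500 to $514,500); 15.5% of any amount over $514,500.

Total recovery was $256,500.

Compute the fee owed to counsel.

First $53,500 at 37% = $19,795.00
Next $181,000 at 32% = $57,920.00
Remaining $22,000 at 25% = $5,500.00
Fee: $19,795.00 + $57,920.00 + $5,500.00 = $83,215.00

$83,215.00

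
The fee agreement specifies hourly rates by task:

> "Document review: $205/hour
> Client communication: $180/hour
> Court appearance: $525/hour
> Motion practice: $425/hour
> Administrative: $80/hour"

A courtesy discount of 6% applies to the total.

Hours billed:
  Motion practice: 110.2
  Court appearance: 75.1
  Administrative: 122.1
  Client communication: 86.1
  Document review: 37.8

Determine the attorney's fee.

Document review: 37.8 × $205 = $7,749.00
Client communication: 86.1 × $180 = $15,498.00
Court appearance: 75.1 × $525 = $39,427.50
Motion practice: 110.2 × $425 = $46,835.00
Administrative: 122.1 × $80 = $9,768.00
Subtotal: $119,277.50
Less 6% discount: −$7,156.65
Total: $119,277.50 − $7,156.65 = $112,120.85

$112,120.85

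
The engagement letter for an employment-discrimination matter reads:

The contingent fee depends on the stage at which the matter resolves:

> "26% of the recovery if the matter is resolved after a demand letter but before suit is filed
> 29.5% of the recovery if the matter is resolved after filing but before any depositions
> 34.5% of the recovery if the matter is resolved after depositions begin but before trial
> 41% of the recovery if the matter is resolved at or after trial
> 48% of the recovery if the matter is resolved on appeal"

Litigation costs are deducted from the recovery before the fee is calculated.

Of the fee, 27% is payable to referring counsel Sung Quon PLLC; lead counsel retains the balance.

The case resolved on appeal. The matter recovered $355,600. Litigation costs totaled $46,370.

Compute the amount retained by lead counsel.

$108,354.19

Fee base (net of costs): $355,600 − $46,370 = $309,230
The matter resolved on appeal, so the 48% rate applies.
$309,230 × 48% = $148,430.40
Referral share: 27% of $148,430.40 = $40,076.21; lead counsel retains $148,430.40 − $40,076.21 = $108,354.19.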